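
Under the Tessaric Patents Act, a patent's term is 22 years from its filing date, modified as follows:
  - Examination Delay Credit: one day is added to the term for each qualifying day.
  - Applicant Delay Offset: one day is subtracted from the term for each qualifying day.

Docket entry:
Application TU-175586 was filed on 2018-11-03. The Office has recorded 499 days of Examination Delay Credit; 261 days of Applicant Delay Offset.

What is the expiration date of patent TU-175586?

2041-06-29

Base term: filing date + 22 years → 3 November 2040.
Examination Delay Credit: +499 days → 17 March 2042.
Applicant Delay Offset: −261 days → 29 June 2041.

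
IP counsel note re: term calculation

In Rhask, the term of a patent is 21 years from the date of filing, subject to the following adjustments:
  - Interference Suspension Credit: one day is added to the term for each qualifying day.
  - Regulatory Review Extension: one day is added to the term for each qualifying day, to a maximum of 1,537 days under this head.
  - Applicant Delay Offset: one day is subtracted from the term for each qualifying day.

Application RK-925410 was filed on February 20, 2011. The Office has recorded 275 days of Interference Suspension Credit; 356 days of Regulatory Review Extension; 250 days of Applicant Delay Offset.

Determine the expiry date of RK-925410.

Base term: filing date + 21 years → 20 February 2032.
Interference Suspension Credit: +275 days → 21 November 2032.
Regulatory Review Extension: 356 days (within the 1537-day cap) → +356 days → 12 November 2033.
Applicant Delay Offset: −250 days → 7 March 2033.

March 7, 2033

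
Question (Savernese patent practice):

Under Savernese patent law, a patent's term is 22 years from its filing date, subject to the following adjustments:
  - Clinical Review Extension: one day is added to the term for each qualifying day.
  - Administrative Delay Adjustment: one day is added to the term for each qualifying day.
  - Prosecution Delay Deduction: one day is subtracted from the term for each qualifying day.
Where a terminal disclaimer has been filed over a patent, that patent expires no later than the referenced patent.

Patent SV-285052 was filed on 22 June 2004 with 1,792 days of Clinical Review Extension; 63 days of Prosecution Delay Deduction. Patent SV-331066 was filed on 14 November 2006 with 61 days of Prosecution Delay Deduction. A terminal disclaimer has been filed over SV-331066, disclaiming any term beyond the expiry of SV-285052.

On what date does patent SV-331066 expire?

Natural term of SV-331066:
  Base: filing + 22 years → 14 November 2028.
  Prosecution Delay Deduction: −61 days → 14 September 2028.
Expiry of referenced patent SV-285052:
  Base: filing + 22 years → 22 June 2026.
  Clinical Review Extension: +1792 days → 19 May 2031.
  Prosecution Delay Deduction: −63 days → 17 March 2031.
Terminal disclaimer: SV-331066 expires on the earlier of 14 September 2028 and 17 March 2031.

September 14, 2028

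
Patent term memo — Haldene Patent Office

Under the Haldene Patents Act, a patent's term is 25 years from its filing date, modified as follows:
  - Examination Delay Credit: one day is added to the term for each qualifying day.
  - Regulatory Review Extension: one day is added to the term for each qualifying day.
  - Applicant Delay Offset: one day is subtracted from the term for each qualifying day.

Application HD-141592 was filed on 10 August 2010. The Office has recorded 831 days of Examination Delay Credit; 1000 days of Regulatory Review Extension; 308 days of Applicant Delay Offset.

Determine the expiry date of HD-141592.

Base term: filing date + 25 years → 10 August 2035.
Examination Delay Credit: +831 days → 18 November 2037.
Regulatory Review Extension: +1000 days → 14 August 2040.
Applicant Delay Offset: −308 days → 11 October 2039.

2039-10-11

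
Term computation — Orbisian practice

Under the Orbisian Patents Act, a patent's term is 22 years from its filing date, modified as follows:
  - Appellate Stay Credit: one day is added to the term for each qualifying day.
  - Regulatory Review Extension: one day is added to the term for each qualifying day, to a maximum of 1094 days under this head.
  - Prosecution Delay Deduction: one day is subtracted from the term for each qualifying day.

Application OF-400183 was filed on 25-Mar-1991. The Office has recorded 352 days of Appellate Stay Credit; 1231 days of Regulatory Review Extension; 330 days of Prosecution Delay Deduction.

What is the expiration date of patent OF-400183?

Base term: filing date + 22 years → 25 March 2013.
Appellate Stay Credit: +352 days → 12 March 2014.
Regulatory Review Extension: 1231 days claimed exceeds the 1094-day cap, so +1094 days → 10 March 2017.
Prosecution Delay Deduction: −330 days → 14 April 2016.

April 14, 2016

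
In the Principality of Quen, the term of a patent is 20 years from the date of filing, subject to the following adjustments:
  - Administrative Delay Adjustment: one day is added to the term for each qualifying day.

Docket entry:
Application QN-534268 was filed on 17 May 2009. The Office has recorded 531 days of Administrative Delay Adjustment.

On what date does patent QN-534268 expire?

October 30, 2030

Base term: filing date + 20 years → 17 May 2029.
Administrative Delay Adjustment: +531 days → 30 October 2030.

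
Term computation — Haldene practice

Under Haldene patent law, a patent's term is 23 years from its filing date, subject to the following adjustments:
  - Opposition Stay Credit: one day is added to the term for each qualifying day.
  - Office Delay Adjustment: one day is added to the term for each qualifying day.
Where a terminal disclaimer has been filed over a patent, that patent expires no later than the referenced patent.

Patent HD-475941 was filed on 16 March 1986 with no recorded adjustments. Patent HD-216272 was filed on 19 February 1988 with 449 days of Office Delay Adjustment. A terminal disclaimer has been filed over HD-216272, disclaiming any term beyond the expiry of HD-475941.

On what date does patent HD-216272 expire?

Natural term of HD-216272:
  Base: filing + 23 years → 19 February 2011.
  Office Delay Adjustment: +449 days → 13 May 2012.
Expiry of referenced patent HD-475941:
  Base: filing + 23 years → 16 March 2009.
Terminal disclaimer: HD-216272 expires on the earlier of 13 May 2012 and 16 March 2009.

2009-03-16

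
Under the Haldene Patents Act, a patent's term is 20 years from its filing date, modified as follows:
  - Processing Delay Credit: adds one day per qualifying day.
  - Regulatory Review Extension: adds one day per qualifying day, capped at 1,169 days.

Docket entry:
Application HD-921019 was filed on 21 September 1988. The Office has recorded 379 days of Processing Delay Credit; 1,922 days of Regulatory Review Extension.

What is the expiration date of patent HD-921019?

Base term: filing date + 20 years → 21 September 2008.
Processing Delay Credit: +379 days → 5 October 2009.
Regulatory Review Extension: 1922 days claimed exceeds the 1169-day cap, so +1169 days → 17 December 2012.

December 17, 2012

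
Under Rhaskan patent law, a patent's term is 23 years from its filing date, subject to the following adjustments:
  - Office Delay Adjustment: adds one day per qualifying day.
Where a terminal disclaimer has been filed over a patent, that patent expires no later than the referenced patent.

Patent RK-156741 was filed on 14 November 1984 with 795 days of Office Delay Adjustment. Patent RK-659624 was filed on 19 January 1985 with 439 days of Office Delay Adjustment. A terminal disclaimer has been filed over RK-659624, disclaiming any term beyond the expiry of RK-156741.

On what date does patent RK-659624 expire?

Natural term of RK-659624:
  Base: filing + 23 years → 19 January 2008.
  Office Delay Adjustment: +439 days → 2 April 2009.
Expiry of referenced patent RK-156741:
  Base: filing + 23 years → 14 November 2007.
  Office Delay Adjustment: +795 days → 17 January 2010.
Terminal disclaimer: RK-659624 expires on the earlier of 2 April 2009 and 17 January 2010.

2009-04-02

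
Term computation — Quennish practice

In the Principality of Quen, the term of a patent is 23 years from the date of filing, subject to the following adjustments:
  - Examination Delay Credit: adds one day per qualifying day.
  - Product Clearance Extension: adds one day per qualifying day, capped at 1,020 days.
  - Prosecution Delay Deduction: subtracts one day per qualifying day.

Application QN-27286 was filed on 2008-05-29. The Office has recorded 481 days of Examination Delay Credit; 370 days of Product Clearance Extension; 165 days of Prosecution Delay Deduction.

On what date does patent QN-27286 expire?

April 14, 2033

Base term: filing date + 23 years → 29 May 2031.
Examination Delay Credit: +481 days → 21 September 2032.
Product Clearance Extension: 370 days (within the 1020-day cap) → +370 days → 26 September 2033.
Prosecution Delay Deduction: −165 days → 14 April 2033.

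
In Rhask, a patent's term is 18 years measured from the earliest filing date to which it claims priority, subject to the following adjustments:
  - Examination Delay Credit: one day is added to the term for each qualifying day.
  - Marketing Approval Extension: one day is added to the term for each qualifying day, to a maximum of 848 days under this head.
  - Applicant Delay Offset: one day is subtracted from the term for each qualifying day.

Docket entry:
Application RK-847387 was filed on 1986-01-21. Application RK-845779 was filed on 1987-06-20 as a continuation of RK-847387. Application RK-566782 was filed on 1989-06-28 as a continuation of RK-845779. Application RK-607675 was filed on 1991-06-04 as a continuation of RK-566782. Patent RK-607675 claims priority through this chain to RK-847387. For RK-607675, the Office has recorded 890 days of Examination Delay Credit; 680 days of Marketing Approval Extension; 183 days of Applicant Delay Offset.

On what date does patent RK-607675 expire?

Earliest priority filing: 21 January 1986.
Base term: 21 January 1986 + 18 years → 21 January 2004.
Examination Delay Credit: +890 days → 29 June 2006.
Marketing Approval Extension: 680 days (within the 848-day cap) → +680 days → 9 May 2008.
Applicant Delay Offset: −183 days → 8 November 2007.

November 8, 2007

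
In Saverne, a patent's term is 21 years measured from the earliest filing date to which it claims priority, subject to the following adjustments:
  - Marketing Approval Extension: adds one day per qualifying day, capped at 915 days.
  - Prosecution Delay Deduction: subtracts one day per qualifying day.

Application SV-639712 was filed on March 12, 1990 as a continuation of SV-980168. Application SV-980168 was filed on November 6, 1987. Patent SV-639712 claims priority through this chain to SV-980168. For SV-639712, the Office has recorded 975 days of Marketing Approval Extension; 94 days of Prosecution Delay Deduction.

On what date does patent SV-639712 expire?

2011-02-05

Earliest priority filing: 6 November 1987.
Base term: 6 November 1987 + 21 years → 6 November 2008.
Marketing Approval Extension: 975 days claimed exceeds the 915-day cap, so +915 days → 10 May 2011.
Prosecution Delay Deduction: −94 days → 5 February 2011.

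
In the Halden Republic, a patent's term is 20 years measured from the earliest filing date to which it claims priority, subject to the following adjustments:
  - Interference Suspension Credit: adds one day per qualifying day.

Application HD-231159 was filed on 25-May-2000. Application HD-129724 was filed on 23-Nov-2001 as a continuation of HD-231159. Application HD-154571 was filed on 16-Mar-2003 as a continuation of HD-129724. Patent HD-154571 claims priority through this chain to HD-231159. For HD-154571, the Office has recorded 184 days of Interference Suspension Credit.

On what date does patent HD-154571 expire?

2020-11-25

Earliest priority filing: 25 May 2000.
Base term: 25 May 2000 + 20 years → 25 May 2020.
Interference Suspension Credit: +184 days → 25 November 2020.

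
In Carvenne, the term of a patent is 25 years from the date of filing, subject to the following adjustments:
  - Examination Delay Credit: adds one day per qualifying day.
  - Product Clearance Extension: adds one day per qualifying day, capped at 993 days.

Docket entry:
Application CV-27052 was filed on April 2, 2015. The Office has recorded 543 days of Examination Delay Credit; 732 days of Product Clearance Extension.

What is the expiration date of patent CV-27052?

September 29, 2043

Base term: filing date + 25 years → 2 April 2040.
Examination Delay Credit: +543 days → 27 September 2041.
Product Clearance Extension: 732 days (within the 993-day cap) → +732 days → 29 September 2043.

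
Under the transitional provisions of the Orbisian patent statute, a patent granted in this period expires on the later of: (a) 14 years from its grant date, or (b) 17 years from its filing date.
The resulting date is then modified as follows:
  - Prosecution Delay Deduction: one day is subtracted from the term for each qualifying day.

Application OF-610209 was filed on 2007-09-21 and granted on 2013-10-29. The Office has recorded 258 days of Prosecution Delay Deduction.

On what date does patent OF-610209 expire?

(a) grant + 14 years → 29 October 2027.
(b) filing + 17 years → 21 September 2024.
Later of the two: 29 October 2027.
Prosecution Delay Deduction: −258 days → 13 February 2027.

2027-02-13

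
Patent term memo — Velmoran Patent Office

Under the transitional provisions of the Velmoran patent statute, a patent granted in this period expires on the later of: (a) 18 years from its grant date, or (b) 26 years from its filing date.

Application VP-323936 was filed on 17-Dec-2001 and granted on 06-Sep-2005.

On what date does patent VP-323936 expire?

December 17, 2027

(a) grant + 18 years → 6 September 2023.
(b) filing + 26 years → 17 December 2027.
Later of the two: 17 December 2027.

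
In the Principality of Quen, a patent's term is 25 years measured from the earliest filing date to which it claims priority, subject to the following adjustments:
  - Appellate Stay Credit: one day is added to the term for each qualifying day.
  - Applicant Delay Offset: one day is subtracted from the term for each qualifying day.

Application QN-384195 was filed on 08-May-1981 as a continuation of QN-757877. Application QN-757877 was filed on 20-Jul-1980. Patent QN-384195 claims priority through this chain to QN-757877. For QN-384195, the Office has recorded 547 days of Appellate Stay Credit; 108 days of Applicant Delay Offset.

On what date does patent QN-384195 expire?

Earliest priority filing: 20 July 1980.
Base term: 20 July 1980 + 25 years → 20 July 2005.
Appellate Stay Credit: +547 days → 18 January 2007.
Applicant Delay Offset: −108 days → 2 October 2006.

2006-10-02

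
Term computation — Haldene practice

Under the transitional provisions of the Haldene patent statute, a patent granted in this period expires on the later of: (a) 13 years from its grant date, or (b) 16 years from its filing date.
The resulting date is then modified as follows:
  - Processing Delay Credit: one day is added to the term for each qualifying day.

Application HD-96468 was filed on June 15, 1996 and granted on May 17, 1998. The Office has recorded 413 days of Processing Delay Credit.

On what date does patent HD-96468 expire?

(a) grant + 13 years → 17 May 2011.
(b) filing + 16 years → 15 June 2012.
Later of the two: 15 June 2012.
Processing Delay Credit: +413 days → 2 August 2013.

2013-08-02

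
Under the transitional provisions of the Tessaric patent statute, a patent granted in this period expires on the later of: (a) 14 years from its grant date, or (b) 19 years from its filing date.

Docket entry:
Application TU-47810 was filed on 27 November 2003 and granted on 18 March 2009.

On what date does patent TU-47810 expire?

2023-03-18

(a) grant + 14 years → 18 March 2023.
(b) filing + 19 years → 27 November 2022.
Later of the two: 18 March 2023.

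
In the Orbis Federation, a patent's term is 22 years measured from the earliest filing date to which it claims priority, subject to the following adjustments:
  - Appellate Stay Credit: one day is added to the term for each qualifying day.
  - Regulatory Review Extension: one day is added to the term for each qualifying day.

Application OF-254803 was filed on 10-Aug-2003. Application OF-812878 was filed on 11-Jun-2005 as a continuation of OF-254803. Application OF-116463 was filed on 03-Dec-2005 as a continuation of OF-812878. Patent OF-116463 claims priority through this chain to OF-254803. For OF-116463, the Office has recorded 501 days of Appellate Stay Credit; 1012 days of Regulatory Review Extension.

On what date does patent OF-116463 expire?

Earliest priority filing: 10 August 2003.
Base term: 10 August 2003 + 22 years → 10 August 2025.
Appellate Stay Credit: +501 days → 24 December 2026.
Regulatory Review Extension: +1012 days → 1 October 2029.

2029-10-01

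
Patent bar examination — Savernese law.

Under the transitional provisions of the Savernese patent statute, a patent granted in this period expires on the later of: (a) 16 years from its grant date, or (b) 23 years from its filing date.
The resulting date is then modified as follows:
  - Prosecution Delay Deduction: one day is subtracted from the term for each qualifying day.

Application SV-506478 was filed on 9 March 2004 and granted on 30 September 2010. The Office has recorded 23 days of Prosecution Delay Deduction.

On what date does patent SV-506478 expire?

2027-02-14

(a) grant + 16 years → 30 September 2026.
(b) filing + 23 years → 9 March 2027.
Later of the two: 9 March 2027.
Prosecution Delay Deduction: −23 days → 14 February 2027.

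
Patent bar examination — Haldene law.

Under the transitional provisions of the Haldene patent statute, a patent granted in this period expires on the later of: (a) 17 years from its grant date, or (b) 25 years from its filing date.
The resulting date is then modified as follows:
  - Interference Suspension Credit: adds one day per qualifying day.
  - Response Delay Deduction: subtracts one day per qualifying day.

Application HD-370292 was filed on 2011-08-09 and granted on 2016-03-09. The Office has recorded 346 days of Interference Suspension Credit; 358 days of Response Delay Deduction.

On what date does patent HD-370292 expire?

July 28, 2036

(a) grant + 17 years → 9 March 2033.
(b) filing + 25 years → 9 August 2036.
Later of the two: 9 August 2036.
Interference Suspension Credit: +346 days → 21 July 2037.
Response Delay Deduction: −358 days → 28 July 2036.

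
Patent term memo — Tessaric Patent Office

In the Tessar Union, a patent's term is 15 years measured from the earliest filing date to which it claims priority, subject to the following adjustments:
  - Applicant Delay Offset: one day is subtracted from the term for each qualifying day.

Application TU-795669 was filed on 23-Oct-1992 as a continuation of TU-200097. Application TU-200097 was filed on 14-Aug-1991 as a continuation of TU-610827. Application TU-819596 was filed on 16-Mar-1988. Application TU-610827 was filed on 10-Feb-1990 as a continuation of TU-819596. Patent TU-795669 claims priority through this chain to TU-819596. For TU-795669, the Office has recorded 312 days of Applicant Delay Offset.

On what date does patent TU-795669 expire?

Earliest priority filing: 16 March 1988.
Base term: 16 March 1988 + 15 years → 16 March 2003.
Applicant Delay Offset: −312 days → 8 May 2002.

2002-05-08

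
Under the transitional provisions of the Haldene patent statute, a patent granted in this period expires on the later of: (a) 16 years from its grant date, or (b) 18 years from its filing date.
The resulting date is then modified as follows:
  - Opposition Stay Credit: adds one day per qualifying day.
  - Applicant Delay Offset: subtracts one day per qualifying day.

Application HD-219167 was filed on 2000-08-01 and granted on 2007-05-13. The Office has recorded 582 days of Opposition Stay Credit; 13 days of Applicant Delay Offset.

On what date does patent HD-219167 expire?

2024-12-02

(a) grant + 16 years → 13 May 2023.
(b) filing + 18 years → 1 August 2018.
Later of the two: 13 May 2023.
Opposition Stay Credit: +582 days → 15 December 2024.
Applicant Delay Offset: −13 days → 2 December 2024.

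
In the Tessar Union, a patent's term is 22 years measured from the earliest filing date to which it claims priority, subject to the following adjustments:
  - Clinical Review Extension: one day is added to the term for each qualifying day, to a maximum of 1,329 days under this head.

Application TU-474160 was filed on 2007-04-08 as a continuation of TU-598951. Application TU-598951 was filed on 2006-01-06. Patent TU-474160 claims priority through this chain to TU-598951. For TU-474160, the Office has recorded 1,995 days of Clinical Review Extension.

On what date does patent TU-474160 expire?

2031-08-27

Earliest priority filing: 6 January 2006.
Base term: 6 January 2006 + 22 years → 6 January 2028.
Clinical Review Extension: 1995 days claimed exceeds the 1329-day cap, so +1329 days → 27 August 2031.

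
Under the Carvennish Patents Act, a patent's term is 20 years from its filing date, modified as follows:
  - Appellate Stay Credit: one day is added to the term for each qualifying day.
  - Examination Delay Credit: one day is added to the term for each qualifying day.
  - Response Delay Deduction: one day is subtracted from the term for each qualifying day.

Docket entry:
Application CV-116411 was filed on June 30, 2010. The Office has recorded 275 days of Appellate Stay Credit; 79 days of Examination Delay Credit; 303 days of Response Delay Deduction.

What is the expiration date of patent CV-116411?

Base term: filing date + 20 years → 30 June 2030.
Appellate Stay Credit: +275 days → 1 April 2031.
Examination Delay Credit: +79 days → 19 June 2031.
Response Delay Deduction: −303 days → 20 August 2030.

2030-08-20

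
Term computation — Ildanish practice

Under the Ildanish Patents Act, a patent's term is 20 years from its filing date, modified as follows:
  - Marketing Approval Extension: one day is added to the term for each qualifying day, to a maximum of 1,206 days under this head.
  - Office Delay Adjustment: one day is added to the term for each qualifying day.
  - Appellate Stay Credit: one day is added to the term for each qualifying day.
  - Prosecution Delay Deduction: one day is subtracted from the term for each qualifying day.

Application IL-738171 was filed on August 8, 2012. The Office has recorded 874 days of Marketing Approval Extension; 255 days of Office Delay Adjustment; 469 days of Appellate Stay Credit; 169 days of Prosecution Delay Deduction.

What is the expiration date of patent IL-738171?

July 7, 2036

Base term: filing date + 20 years → 8 August 2032.
Marketing Approval Extension: 874 days (within the 1206-day cap) → +874 days → 30 December 2034.
Office Delay Adjustment: +255 days → 11 September 2035.
Appellate Stay Credit: +469 days → 23 December 2036.
Prosecution Delay Deduction: −169 days → 7 July 2036.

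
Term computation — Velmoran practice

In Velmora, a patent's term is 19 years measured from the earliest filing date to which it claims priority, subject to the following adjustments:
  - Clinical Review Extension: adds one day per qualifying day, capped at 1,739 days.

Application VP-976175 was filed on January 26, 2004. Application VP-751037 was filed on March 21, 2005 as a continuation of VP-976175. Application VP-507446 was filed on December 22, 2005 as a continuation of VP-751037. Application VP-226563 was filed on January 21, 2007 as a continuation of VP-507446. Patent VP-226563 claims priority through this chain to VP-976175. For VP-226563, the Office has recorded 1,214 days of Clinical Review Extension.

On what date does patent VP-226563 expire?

Earliest priority filing: 26 January 2004.
Base term: 26 January 2004 + 19 years → 26 January 2023.
Clinical Review Extension: 1214 days (within the 1739-day cap) → +1214 days → 24 May 2026.

2026-05-24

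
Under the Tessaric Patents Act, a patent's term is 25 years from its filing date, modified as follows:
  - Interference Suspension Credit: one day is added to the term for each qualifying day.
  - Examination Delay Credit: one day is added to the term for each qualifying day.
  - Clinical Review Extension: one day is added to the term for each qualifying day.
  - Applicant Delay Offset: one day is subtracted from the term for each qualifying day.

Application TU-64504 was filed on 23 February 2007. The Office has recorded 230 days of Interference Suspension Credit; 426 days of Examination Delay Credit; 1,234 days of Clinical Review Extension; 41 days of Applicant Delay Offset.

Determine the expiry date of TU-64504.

2037-03-17

Base term: filing date + 25 years → 23 February 2032.
Interference Suspension Credit: +230 days → 10 October 2032.
Examination Delay Credit: +426 days → 10 December 2033.
Clinical Review Extension: +1234 days → 27 April 2037.
Applicant Delay Offset: −41 days → 17 March 2037.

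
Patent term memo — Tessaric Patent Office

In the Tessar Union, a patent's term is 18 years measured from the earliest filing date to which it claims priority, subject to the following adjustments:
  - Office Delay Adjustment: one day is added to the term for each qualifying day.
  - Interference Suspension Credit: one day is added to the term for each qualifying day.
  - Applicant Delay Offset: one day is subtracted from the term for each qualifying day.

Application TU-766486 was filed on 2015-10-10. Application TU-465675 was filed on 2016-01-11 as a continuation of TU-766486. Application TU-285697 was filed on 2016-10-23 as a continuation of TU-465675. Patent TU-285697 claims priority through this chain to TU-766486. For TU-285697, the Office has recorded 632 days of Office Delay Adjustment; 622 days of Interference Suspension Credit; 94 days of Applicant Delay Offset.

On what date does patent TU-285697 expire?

2036-12-13

Earliest priority filing: 10 October 2015.
Base term: 10 October 2015 + 18 years → 10 October 2033.
Office Delay Adjustment: +632 days → 4 July 2035.
Interference Suspension Credit: +622 days → 17 March 2037.
Applicant Delay Offset: −94 days → 13 December 2036.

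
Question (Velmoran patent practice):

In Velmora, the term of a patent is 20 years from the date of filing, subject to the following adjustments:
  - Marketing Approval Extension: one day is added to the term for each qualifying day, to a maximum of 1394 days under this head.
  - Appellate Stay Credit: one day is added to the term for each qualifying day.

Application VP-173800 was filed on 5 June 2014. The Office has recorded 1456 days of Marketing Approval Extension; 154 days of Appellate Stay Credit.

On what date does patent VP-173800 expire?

2038-08-31

Base term: filing date + 20 years → 5 June 2034.
Marketing Approval Extension: 1456 days claimed exceeds the 1394-day cap, so +1394 days → 30 March 2038.
Appellate Stay Credit: +154 days → 31 August 2038.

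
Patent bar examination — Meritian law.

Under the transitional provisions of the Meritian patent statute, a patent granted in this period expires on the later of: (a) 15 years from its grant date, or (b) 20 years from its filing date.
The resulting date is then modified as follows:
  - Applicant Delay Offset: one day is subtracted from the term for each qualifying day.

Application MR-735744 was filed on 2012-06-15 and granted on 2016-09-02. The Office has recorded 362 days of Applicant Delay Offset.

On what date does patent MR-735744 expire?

(a) grant + 15 years → 2 September 2031.
(b) filing + 20 years → 15 June 2032.
Later of the two: 15 June 2032.
Applicant Delay Offset: −362 days → 19 June 2031.

2031-06-19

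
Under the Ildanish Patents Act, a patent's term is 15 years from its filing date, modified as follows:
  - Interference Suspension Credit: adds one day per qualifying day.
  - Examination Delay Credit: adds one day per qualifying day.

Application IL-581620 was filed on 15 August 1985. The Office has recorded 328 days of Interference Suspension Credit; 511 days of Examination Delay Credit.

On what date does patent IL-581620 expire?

December 2, 2002

Base term: filing date + 15 years → 15 August 2000.
Interference Suspension Credit: +328 days → 9 July 2001.
Examination Delay Credit: +511 days → 2 December 2002.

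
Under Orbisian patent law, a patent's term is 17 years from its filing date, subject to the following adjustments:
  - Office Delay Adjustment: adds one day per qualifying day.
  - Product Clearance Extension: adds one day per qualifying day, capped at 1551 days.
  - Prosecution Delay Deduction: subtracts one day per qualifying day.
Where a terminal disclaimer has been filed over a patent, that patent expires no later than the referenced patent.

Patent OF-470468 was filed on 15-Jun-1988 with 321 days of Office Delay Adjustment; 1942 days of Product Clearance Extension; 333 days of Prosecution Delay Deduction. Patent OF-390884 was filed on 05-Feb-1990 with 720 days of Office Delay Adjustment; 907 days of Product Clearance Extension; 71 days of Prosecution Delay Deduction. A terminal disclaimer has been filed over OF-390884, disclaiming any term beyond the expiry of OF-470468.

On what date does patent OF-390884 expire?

2009-09-01

Natural term of OF-390884:
  Base: filing + 17 years → 5 February 2007.
  Office Delay Adjustment: +720 days → 25 January 2009.
  Product Clearance Extension: 907 days (within the 1551-day cap) → +907 days → 21 July 2011.
  Prosecution Delay Deduction: −71 days → 11 May 2011.
Expiry of referenced patent OF-470468:
  Base: filing + 17 years → 15 June 2005.
  Office Delay Adjustment: +321 days → 2 May 2006.
  Product Clearance Extension: 1942 days claimed exceeds the 1551-day cap, so +1551 days → 31 July 2010.
  Prosecution Delay Deduction: −333 days → 1 September 2009.
Terminal disclaimer: OF-390884 expires on the earlier of 11 May 2011 and 1 September 2009.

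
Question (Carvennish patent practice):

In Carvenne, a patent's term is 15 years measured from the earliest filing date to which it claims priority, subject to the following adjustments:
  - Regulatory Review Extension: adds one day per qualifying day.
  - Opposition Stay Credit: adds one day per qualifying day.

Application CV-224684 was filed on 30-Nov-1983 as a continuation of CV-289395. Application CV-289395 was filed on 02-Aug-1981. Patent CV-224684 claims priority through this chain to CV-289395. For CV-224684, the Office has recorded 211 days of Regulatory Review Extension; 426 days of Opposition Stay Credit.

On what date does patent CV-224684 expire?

May 1, 1998

Earliest priority filing: 2 August 1981.
Base term: 2 August 1981 + 15 years → 2 August 1996.
Regulatory Review Extension: +211 days → 1 March 1997.
Opposition Stay Credit: +426 days → 1 May 1998.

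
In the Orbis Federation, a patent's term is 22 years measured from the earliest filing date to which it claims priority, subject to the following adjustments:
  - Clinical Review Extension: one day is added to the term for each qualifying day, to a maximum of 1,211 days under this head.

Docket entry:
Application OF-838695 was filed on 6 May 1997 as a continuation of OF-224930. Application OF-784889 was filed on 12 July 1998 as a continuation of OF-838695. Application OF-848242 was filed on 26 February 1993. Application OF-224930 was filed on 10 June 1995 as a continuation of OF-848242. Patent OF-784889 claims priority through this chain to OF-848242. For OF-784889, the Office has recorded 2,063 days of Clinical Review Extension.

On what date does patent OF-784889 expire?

Earliest priority filing: 26 February 1993.
Base term: 26 February 1993 + 22 years → 26 February 2015.
Clinical Review Extension: 2063 days claimed exceeds the 1211-day cap, so +1211 days → 21 June 2018.

June 21, 2018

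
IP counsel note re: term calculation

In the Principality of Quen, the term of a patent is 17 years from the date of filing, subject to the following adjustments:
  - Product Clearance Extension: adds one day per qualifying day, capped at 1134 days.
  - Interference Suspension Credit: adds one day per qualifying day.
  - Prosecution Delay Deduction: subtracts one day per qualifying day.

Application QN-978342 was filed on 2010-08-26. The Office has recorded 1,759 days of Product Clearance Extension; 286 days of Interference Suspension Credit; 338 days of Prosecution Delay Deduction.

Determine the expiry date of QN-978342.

2030-08-12

Base term: filing date + 17 years → 26 August 2027.
Product Clearance Extension: 1759 days claimed exceeds the 1134-day cap, so +1134 days → 3 October 2030.
Interference Suspension Credit: +286 days → 16 July 2031.
Prosecution Delay Deduction: −338 days → 12 August 2030.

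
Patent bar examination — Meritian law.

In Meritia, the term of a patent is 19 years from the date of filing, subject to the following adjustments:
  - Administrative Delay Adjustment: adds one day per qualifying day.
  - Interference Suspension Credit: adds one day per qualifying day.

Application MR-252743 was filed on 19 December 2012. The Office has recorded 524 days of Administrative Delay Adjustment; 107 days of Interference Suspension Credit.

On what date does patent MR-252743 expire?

Base term: filing date + 19 years → 19 December 2031.
Administrative Delay Adjustment: +524 days → 26 May 2033.
Interference Suspension Credit: +107 days → 10 September 2033.

2033-09-10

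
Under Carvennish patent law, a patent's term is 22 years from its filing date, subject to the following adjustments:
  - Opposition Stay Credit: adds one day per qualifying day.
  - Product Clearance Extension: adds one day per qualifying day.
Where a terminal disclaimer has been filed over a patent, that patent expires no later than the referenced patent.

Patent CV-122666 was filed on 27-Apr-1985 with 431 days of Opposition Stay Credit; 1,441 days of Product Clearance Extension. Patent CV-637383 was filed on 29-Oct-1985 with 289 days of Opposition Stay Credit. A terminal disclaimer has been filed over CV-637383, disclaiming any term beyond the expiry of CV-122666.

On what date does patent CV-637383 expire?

Natural term of CV-637383:
  Base: filing + 22 years → 29 October 2007.
  Opposition Stay Credit: +289 days → 13 August 2008.
Expiry of referenced patent CV-122666:
  Base: filing + 22 years → 27 April 2007.
  Opposition Stay Credit: +431 days → 1 July 2008.
  Product Clearance Extension: +1441 days → 11 June 2012.
Terminal disclaimer: CV-637383 expires on the earlier of 13 August 2008 and 11 June 2012.

2008-08-13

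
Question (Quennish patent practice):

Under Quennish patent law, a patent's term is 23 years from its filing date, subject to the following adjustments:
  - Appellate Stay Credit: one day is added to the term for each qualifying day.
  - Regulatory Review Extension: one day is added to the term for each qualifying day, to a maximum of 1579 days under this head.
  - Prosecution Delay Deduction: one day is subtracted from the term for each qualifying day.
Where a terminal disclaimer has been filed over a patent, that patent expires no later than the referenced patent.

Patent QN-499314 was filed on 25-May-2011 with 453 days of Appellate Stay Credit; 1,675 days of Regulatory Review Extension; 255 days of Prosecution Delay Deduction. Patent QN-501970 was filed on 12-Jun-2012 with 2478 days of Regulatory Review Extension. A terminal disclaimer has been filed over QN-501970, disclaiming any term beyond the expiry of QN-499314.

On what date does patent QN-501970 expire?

Natural term of QN-501970:
  Base: filing + 23 years → 12 June 2035.
  Regulatory Review Extension: 2478 days claimed exceeds the 1579-day cap, so +1579 days → 8 October 2039.
Expiry of referenced patent QN-499314:
  Base: filing + 23 years → 25 May 2034.
  Appellate Stay Credit: +453 days → 21 August 2035.
  Regulatory Review Extension: 1675 days claimed exceeds the 1579-day cap, so +1579 days → 17 December 2039.
  Prosecution Delay Deduction: −255 days → 6 April 2039.
Terminal disclaimer: QN-501970 expires on the earlier of 8 October 2039 and 6 April 2039.

2039-04-06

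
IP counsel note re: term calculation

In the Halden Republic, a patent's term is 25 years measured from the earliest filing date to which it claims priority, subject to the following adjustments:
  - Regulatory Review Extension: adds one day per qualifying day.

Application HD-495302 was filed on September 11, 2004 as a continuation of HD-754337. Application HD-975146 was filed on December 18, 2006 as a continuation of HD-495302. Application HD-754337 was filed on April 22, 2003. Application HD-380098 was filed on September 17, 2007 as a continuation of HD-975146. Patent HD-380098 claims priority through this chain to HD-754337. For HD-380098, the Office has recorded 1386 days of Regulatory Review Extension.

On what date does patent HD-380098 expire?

February 7, 2032

Earliest priority filing: 22 April 2003.
Base term: 22 April 2003 + 25 years → 22 April 2028.
Regulatory Review Extension: +1386 days → 7 February 2032.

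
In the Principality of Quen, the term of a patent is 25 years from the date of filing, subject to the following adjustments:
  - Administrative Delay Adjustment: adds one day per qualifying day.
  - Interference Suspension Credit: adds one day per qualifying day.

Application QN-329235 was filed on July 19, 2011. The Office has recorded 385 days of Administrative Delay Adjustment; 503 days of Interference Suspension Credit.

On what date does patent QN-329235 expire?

Base term: filing date + 25 years → 19 July 2036.
Administrative Delay Adjustment: +385 days → 8 August 2037.
Interference Suspension Credit: +503 days → 24 December 2038.

December 24, 2038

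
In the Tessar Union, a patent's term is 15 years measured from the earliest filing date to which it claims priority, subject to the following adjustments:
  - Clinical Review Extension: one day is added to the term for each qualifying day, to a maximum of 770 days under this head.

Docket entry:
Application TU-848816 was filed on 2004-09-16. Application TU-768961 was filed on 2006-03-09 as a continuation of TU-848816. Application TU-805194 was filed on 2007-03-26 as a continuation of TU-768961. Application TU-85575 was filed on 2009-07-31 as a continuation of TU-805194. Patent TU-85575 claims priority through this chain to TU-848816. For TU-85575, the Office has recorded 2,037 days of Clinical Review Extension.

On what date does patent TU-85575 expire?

October 25, 2021

Earliest priority filing: 16 September 2004.
Base term: 16 September 2004 + 15 years → 16 September 2019.
Clinical Review Extension: 2037 days claimed exceeds the 770-day cap, so +770 days → 25 October 2021.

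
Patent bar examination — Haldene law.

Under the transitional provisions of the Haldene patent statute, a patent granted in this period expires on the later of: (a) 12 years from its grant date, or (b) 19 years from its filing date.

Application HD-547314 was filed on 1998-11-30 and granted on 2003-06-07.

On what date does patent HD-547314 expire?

(a) grant + 12 years → 7 June 2015.
(b) filing + 19 years → 30 November 2017.
Later of the two: 30 November 2017.

November 30, 2017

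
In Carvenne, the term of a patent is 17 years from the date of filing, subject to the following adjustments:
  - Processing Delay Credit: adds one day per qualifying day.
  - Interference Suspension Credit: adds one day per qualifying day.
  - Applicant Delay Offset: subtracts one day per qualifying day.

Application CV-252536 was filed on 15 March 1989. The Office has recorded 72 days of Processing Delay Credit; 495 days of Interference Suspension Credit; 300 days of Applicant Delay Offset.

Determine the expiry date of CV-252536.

Base term: filing date + 17 years → 15 March 2006.
Processing Delay Credit: +72 days → 26 May 2006.
Interference Suspension Credit: +495 days → 3 October 2007.
Applicant Delay Offset: −300 days → 7 December 2006.

2006-12-07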